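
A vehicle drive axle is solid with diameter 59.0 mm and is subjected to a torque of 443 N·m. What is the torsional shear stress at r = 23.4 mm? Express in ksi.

J = πd⁴/32 = π(0.0590)⁴/32 = 1.190×10^-6 m⁴.
Shear stress varies linearly with radius: τ = T·r/J = 443.0 × 0.0234 / 1.190×10^-6 = 8.714×10^6 Pa.

1.26 ksi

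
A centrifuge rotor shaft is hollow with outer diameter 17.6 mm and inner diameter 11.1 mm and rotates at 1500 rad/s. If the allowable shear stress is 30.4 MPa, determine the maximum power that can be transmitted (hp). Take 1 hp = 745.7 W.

J = π(d_o⁴ − d_i⁴)/32 = π(0.0176⁴ − 0.0111⁴)/32 = 7.930×10^-9 m⁴.
T_max = τ_allow·J/r = 3.04×10^7 × 7.930×10^-9 / 0.00880 = 27.39 N·m.
ω = 1500 rad/s, so P_max = T_max·ω = 4.109×10^4 W.

55.1 hp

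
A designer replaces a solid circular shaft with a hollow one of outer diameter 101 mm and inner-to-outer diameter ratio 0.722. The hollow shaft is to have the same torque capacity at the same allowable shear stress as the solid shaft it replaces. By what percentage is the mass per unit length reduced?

Equal τ_max and T ⇒ the solid shaft needs d_s³ = d_o³(1−k⁴), so d_s = 101·(1−0.722⁴)^(1/3) = 90.87 mm.
Area ratio A_h/A_s = d_o²(1−k²)/d_s² = (1−k²)/(1−k⁴)^(2/3) = 0.5914.
Mass saving = 1 − 0.5914 = 40.9 %.

40.9 %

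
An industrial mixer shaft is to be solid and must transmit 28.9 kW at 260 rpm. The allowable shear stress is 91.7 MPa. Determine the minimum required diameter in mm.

ω = 2π·260/60 = 27.23 rad/s, so T = P/ω = 28.9×10³ / 27.23 = 1061 N·m.
For a solid shaft τ_max = 16T/(πd³), so d = (16T/(π τ_allow))^(1/3) = (16·1061/(π·9.17×10^7))^(1/3) = 0.03892 m.

38.9 mm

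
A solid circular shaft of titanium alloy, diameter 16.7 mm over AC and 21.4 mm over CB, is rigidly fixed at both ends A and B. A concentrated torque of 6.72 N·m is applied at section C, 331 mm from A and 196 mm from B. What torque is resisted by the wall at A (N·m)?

1.21 N·m

Compatibility: T_A·a/J_AC = T_B·b/J_CB with T_A + T_B = T₀.
J_AC = 7.64×10^-9 m⁴, J_CB = 2.06×10^-8 m⁴, so T_A = T₀·(J_AC/a)/((J_AC/a)+(J_CB/b)) = 1.210 N·m, T_B = 5.510 N·m.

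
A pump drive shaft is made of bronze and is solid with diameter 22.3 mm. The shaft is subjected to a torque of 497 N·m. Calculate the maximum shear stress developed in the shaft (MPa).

228 MPa

J = πd⁴/32 = π(0.0223)⁴/32 = 2.428×10^-8 m⁴.
τ_max = T·r/J = 497.0 × 0.0112 / 2.428×10^-8 = 2.283×10^8 Pa.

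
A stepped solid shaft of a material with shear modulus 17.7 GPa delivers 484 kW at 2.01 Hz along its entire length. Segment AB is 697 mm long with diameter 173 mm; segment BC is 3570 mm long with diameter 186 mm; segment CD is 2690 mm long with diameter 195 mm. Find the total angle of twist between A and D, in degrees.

ω = 2π·2.01 = 12.63 rad/s, so T = P/ω = 484×10³ / 12.63 = 38320 N·m.
J_AB = π(0.173)⁴/32 = 8.79×10^-5 m⁴; J_BC = π(0.186)⁴/32 = 1.18×10^-4 m⁴; J_CD = π(0.195)⁴/32 = 1.42×10^-4 m⁴.
θ = (T/G)·Σ L_i/J_i = (38320/17.7×10⁹)·(0.697/8.79×10^-5 + 3.57/1.18×10^-4 + 2.69/1.42×10^-4) = 0.1240 rad.

7.10°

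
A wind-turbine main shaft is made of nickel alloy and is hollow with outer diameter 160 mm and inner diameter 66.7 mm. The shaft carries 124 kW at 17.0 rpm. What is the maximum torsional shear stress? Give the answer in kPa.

ω = 2π·17.0/60 = 1.780 rad/s, so T = P/ω = 124×10³ / 1.780 = 69650 N·m.
J = π(d_o⁴ − d_i⁴)/32 = π(0.160⁴ − 0.0667⁴)/32 = 6.240×10^-5 m⁴.
τ_max = T·r/J = 69650 × 0.0800 / 6.240×10^-5 = 8.930×10^7 Pa.

89300 kPa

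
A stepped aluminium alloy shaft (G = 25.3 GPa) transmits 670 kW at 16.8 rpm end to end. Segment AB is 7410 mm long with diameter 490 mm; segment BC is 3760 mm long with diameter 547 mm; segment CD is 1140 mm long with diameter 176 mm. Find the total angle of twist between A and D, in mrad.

ω = 2π·16.8/60 = 1.759 rad/s, so T = P/ω = 670×10³ / 1.759 = 380800 N·m.
J_AB = π(0.490)⁴/32 = 5.66×10^-3 m⁴; J_BC = π(0.547)⁴/32 = 8.79×10^-3 m⁴; J_CD = π(0.176)⁴/32 = 9.42×10^-5 m⁴.
θ = (T/G)·Σ L_i/J_i = (380800/25.3×10⁹)·(7.41/5.66×10^-3 + 3.76/8.79×10^-3 + 1.14/9.42×10^-5) = 0.2083 rad.

208 mrad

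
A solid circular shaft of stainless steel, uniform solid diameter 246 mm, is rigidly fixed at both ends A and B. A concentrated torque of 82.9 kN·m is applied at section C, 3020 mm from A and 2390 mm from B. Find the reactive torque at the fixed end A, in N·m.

36600 N·m

With uniform GJ and both ends fixed, compatibility θ_AC = θ_CB gives T_A·a = T_B·b, together with T_A + T_B = T₀.
T_A = T₀·b/(a+b) = 82900·2390/5410 = 36620 N·m; T_B = 46280 N·m.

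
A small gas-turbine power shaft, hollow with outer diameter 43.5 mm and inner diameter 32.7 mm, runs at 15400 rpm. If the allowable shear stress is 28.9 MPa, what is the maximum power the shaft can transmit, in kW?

J = π(d_o⁴ − d_i⁴)/32 = π(0.0435⁴ − 0.0327⁴)/32 = 2.393×10^-7 m⁴.
T_max = τ_allow·J/r = 2.89×10^7 × 2.393×10^-7 / 0.0217 = 317.9 N·m.
ω = 2π·15400/60 = 1613 rad/s, so P_max = T_max·ω = 5.127×10^5 W.

513 kW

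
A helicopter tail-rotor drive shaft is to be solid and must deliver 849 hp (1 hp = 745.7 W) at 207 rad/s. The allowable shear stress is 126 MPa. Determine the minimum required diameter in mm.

49.8 mm

ω = 207 rad/s, so T = P/ω = 849×745.7 / 207.0 = 3058 N·m.
For a solid shaft τ_max = 16T/(πd³), so d = (16T/(π τ_allow))^(1/3) = (16·3058/(π·1.26×10^8))^(1/3) = 0.04982 m.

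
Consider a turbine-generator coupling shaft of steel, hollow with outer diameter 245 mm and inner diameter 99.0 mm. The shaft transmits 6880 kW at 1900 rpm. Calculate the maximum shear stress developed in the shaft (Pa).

ω = 2π·1900/60 = 199.0 rad/s, so T = P/ω = 6880×10³ / 199.0 = 34580 N·m.
J = π(d_o⁴ − d_i⁴)/32 = π(0.245⁴ − 0.0990⁴)/32 = 3.443×10^-4 m⁴.
τ_max = T·r/J = 34580 × 0.122 / 3.443×10^-4 = 1.230×10^7 Pa.

1.23e7 Pa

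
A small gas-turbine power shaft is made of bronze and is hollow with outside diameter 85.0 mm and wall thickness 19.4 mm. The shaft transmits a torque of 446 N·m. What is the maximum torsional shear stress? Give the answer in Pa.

J = π(d_o⁴ − d_i⁴)/32 = π(0.0850⁴ − 0.0462⁴)/32 = 4.678×10^-6 m⁴.
τ_max = T·r/J = 446.0 × 0.0425 / 4.678×10^-6 = 4.052×10^6 Pa.

4.05e6 Pa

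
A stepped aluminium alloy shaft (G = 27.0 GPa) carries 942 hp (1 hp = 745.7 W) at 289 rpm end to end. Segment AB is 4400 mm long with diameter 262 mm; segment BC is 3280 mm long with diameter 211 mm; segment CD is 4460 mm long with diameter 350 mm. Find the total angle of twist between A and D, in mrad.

ω = 2π·289/60 = 30.26 rad/s, so T = P/ω = 942×745.7 / 30.26 = 23210 N·m.
J_AB = π(0.262)⁴/32 = 4.63×10^-4 m⁴; J_BC = π(0.211)⁴/32 = 1.95×10^-4 m⁴; J_CD = π(0.350)⁴/32 = 1.47×10^-3 m⁴.
θ = (T/G)·Σ L_i/J_i = (23210/27.0×10⁹)·(4.40/4.63×10^-4 + 3.28/1.95×10^-4 + 4.46/1.47×10^-3) = 0.02527 rad.

25.3 mrad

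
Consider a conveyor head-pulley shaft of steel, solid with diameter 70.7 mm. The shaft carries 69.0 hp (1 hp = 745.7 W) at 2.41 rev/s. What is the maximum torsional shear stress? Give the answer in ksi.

ω = 2π·2.41 = 15.14 rad/s, so T = P/ω = 69.0×745.7 / 15.14 = 3398 N·m.
J = πd⁴/32 = π(0.0707)⁴/32 = 2.453×10^-6 m⁴.
τ_max = T·r/J = 3398 × 0.0353 / 2.453×10^-6 = 4.897×10^7 Pa.

7.10 ksi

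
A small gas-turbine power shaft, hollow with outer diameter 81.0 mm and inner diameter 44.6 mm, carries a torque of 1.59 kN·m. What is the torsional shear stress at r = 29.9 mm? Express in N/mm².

12.4 N/mm²

J = π(d_o⁴ − d_i⁴)/32 = π(0.0810⁴ − 0.0446⁴)/32 = 3.838×10^-6 m⁴.
Shear stress varies linearly with radius: τ = T·r/J = 1590 × 0.0299 / 3.838×10^-6 = 1.239×10^7 Pa.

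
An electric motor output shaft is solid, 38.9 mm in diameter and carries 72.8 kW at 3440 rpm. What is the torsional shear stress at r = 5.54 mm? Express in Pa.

ω = 2π·3440/60 = 360.2 rad/s, so T = P/ω = 72.8×10³ / 360.2 = 202.1 N·m.
J = πd⁴/32 = π(0.0389)⁴/32 = 2.248×10^-7 m⁴.
Shear stress varies linearly with radius: τ = T·r/J = 202.1 × 0.00554 / 2.248×10^-7 = 4.980×10^6 Pa.

4.98e6 Pa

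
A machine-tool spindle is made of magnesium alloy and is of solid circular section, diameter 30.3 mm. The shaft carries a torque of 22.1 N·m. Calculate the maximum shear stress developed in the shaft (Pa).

4.05e6 Pa

J = πd⁴/32 = π(0.0303)⁴/32 = 8.275×10^-8 m⁴.
τ_max = T·r/J = 22.10 × 0.0152 / 8.275×10^-8 = 4.046×10^6 Pa.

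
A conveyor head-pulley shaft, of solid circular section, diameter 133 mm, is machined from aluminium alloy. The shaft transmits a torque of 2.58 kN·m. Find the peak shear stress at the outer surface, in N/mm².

J = πd⁴/32 = π(0.133)⁴/32 = 3.072×10^-5 m⁴.
τ_max = T·r/J = 2580 × 0.0665 / 3.072×10^-5 = 5.585×10^6 Pa.

5.59 N/mm²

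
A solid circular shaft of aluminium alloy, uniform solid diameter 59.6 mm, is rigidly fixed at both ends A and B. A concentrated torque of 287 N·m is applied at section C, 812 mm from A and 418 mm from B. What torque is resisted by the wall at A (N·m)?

With uniform GJ and both ends fixed, compatibility θ_AC = θ_CB gives T_A·a = T_B·b, together with T_A + T_B = T₀.
T_A = T₀·b/(a+b) = 287.0·418/1230 = 97.53 N·m; T_B = 189.5 N·m.

97.5 N·m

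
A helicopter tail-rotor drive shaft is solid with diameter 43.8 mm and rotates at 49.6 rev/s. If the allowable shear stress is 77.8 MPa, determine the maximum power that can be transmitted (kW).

400 kW

J = πd⁴/32 = π(0.0438)⁴/32 = 3.613×10^-7 m⁴.
T_max = τ_allow·J/r = 7.78×10^7 × 3.613×10^-7 / 0.0219 = 1284 N·m.
ω = 2π·49.6 = 311.6 rad/s, so P_max = T_max·ω = 4.000×10^5 W.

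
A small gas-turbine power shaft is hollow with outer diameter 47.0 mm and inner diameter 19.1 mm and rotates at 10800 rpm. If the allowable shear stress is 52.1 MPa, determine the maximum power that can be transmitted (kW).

1170 kW

J = π(d_o⁴ − d_i⁴)/32 = π(0.0470⁴ − 0.0191⁴)/32 = 4.660×10^-7 m⁴.
T_max = τ_allow·J/r = 5.21×10^7 × 4.660×10^-7 / 0.0235 = 1033 N·m.
ω = 2π·10800/60 = 1131 rad/s, so P_max = T_max·ω = 1.168×10^6 W.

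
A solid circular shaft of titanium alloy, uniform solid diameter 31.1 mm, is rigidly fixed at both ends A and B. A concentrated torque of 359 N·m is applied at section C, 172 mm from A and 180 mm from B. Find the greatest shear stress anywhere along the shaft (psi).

With uniform GJ and both ends fixed, compatibility θ_AC = θ_CB gives T_A·a = T_B·b, together with T_A + T_B = T₀.
T_A = T₀·b/(a+b) = 359.0·180/352.0 = 183.6 N·m; T_B = 175.4 N·m.
τ in each portion: τ_AC = 3.11×10^7 Pa, τ_CB = 2.97×10^7 Pa; maximum is in AC.
τ_max = T_AC·r/J = 183.6·0.0156/9.18×10^-8 = 3.108×10^7 Pa.

4510 psi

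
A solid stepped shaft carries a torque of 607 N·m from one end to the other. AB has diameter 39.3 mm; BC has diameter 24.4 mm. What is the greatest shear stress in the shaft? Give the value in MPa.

213 MPa

Under the same torque, τ_max = 16T/(πd³) is largest where d is smallest — segment BC (d = 24.4 mm).
τ_max = 16·607.0/(π·(0.0244)³) = 2.128×10^8 Pa.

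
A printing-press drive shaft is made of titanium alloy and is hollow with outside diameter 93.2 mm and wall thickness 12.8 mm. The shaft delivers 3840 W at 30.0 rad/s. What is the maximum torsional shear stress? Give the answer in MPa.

ω = 30.0 rad/s, so T = P/ω = 3840 / 30.00 = 128.0 N·m.
J = π(d_o⁴ − d_i⁴)/32 = π(0.0932⁴ − 0.0676⁴)/32 = 5.357×10^-6 m⁴.
τ_max = T·r/J = 128.0 × 0.0466 / 5.357×10^-6 = 1.113×10^6 Pa.

1.11 MPa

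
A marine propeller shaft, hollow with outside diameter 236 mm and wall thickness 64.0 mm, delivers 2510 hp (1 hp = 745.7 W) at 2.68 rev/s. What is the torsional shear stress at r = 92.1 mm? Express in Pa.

3.52e7 Pa

ω = 2π·2.68 = 16.84 rad/s, so T = P/ω = 2510×745.7 / 16.84 = 111200 N·m.
J = π(d_o⁴ − d_i⁴)/32 = π(0.236⁴ − 0.108⁴)/32 = 2.912×10^-4 m⁴.
Shear stress varies linearly with radius: τ = T·r/J = 111200 × 0.0921 / 2.912×10^-4 = 3.516×10^7 Pa.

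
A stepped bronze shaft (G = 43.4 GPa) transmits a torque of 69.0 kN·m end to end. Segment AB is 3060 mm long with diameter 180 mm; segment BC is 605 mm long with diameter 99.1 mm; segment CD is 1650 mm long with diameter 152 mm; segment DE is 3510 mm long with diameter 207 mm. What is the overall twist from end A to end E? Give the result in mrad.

230 mrad

J_AB = π(0.180)⁴/32 = 1.03×10^-4 m⁴; J_BC = π(0.0991)⁴/32 = 9.47×10^-6 m⁴; J_CD = π(0.152)⁴/32 = 5.24×10^-5 m⁴; J_DE = π(0.207)⁴/32 = 1.80×10^-4 m⁴.
θ = (T/G)·Σ L_i/J_i = (69000/43.4×10⁹)·(3.06/1.03×10^-4 + 0.605/9.47×10^-6 + 1.65/5.24×10^-5 + 3.51/1.80×10^-4) = 0.2298 rad.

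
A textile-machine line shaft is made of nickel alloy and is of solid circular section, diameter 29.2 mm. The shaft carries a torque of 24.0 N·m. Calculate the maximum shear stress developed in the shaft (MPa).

4.91 MPa

J = πd⁴/32 = π(0.0292)⁴/32 = 7.137×10^-8 m⁴.
τ_max = T·r/J = 24.00 × 0.0146 / 7.137×10^-8 = 4.909×10^6 Pa.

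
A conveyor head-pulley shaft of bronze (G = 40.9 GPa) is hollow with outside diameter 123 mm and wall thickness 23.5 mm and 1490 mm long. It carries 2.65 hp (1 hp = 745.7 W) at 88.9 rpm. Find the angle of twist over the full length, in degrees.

0.0231°

ω = 2π·88.9/60 = 9.310 rad/s, so T = P/ω = 2.65×745.7 / 9.310 = 212.3 N·m.
J = π(d_o⁴ − d_i⁴)/32 = π(0.123⁴ − 0.0760⁴)/32 = 1.920×10^-5 m⁴.
θ = T·L/(G·J) = 212.3 × 1.49 / (40.9×10⁹ × 1.920×10^-5) = 4.028×10^-4 rad.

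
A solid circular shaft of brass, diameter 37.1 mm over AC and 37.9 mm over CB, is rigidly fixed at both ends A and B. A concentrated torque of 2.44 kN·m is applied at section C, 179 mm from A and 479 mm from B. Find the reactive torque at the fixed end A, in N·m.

Compatibility: T_A·a/J_AC = T_B·b/J_CB with T_A + T_B = T₀.
J_AC = 1.86×10^-7 m⁴, J_CB = 2.03×10^-7 m⁴, so T_A = T₀·(J_AC/a)/((J_AC/a)+(J_CB/b)) = 1734 N·m, T_B = 705.8 N·m.

1730 N·m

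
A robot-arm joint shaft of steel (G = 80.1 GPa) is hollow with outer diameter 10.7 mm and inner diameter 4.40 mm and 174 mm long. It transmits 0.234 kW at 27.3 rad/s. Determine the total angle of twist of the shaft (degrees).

0.853°

ω = 27.3 rad/s, so T = P/ω = 0.234×10³ / 27.30 = 8.571 N·m.
J = π(d_o⁴ − d_i⁴)/32 = π(0.0107⁴ − 0.00440⁴)/32 = 1.250×10^-9 m⁴.
θ = T·L/(G·J) = 8.571 × 0.174 / (80.1×10⁹ × 1.250×10^-9) = 0.01489 rad.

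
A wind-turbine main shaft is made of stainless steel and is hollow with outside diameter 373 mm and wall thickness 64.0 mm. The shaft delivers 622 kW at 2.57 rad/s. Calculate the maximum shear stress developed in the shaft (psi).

ω = 2.57 rad/s, so T = P/ω = 622×10³ / 2.570 = 242000 N·m.
J = π(d_o⁴ − d_i⁴)/32 = π(0.373⁴ − 0.245⁴)/32 = 1.547×10^-3 m⁴.
τ_max = T·r/J = 242000 × 0.186 / 1.547×10^-3 = 2.918×10^7 Pa.

4230 psi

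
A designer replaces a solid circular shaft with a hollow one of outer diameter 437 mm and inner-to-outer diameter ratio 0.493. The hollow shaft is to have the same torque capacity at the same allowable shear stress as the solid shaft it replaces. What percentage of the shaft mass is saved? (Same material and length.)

Equal τ_max and T ⇒ the solid shaft needs d_s³ = d_o³(1−k⁴), so d_s = 437·(1−0.493⁴)^(1/3) = 428.2 mm.
Area ratio A_h/A_s = d_o²(1−k²)/d_s² = (1−k²)/(1−k⁴)^(2/3) = 0.7883.
Mass saving = 1 − 0.7883 = 21.2 %.

21.2 %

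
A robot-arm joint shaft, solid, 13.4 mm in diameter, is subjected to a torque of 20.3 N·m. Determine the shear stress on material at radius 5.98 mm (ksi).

J = πd⁴/32 = π(0.0134)⁴/32 = 3.165×10^-9 m⁴.
Shear stress varies linearly with radius: τ = T·r/J = 20.30 × 0.00598 / 3.165×10^-9 = 3.835×10^7 Pa.

5.56 ksi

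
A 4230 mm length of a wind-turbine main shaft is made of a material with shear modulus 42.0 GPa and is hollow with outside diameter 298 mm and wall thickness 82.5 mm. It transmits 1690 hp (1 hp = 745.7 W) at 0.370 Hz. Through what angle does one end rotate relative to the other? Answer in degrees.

ω = 2π·0.370 = 2.325 rad/s, so T = P/ω = 1690×745.7 / 2.325 = 542100 N·m.
J = π(d_o⁴ − d_i⁴)/32 = π(0.298⁴ − 0.133⁴)/32 = 7.435×10^-4 m⁴.
θ = T·L/(G·J) = 542100 × 4.23 / (42.0×10⁹ × 7.435×10^-4) = 0.07343 rad.

4.21°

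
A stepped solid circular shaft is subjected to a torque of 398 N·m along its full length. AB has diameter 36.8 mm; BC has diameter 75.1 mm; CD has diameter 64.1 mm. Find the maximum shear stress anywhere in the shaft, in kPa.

40700 kPa

Under the same torque, τ_max = 16T/(πd³) is largest where d is smallest — segment AB (d = 36.8 mm).
τ_max = 16·398.0/(π·(0.0368)³) = 4.067×10^7 Pa.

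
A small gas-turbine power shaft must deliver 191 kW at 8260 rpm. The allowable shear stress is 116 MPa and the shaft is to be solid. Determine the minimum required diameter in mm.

21.3 mm

ω = 2π·8260/60 = 865.0 rad/s, so T = P/ω = 191×10³ / 865.0 = 220.8 N·m.
For a solid shaft τ_max = 16T/(πd³), so d = (16T/(π τ_allow))^(1/3) = (16·220.8/(π·1.16×10^8))^(1/3) = 0.02132 m.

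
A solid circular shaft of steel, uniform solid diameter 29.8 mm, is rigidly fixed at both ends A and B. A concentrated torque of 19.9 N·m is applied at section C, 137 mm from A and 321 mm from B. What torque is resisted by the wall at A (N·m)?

13.9 N·m

With uniform GJ and both ends fixed, compatibility θ_AC = θ_CB gives T_A·a = T_B·b, together with T_A + T_B = T₀.
T_A = T₀·b/(a+b) = 19.90·321/458.0 = 13.95 N·m; T_B = 5.953 N·m.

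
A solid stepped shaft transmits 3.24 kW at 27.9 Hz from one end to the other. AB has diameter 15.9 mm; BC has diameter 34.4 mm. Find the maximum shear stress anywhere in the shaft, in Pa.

ω = 2π·27.9 = 175.3 rad/s, so T = P/ω = 3.24×10³ / 175.3 = 18.48 N·m.
Under the same torque, τ_max = 16T/(πd³) is largest where d is smallest — segment AB (d = 15.9 mm).
τ_max = 16·18.48/(π·(0.0159)³) = 2.342×10^7 Pa.

2.34e7 Pa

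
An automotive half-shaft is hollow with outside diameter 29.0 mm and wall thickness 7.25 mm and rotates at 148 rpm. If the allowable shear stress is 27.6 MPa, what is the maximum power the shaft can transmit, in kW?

1.92 kW

J = π(d_o⁴ − d_i⁴)/32 = π(0.0290⁴ − 0.0145⁴)/32 = 6.510×10^-8 m⁴.
T_max = τ_allow·J/r = 2.76×10^7 × 6.510×10^-8 / 0.0145 = 123.9 N·m.
ω = 2π·148/60 = 15.50 rad/s, so P_max = T_max·ω = 1920 W.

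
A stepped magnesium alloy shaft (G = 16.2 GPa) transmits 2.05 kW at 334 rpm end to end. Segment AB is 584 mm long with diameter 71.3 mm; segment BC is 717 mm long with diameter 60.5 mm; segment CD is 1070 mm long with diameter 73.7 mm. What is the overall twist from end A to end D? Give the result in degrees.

ω = 2π·334/60 = 34.98 rad/s, so T = P/ω = 2.05×10³ / 34.98 = 58.61 N·m.
J_AB = π(0.0713)⁴/32 = 2.54×10^-6 m⁴; J_BC = π(0.0605)⁴/32 = 1.32×10^-6 m⁴; J_CD = π(0.0737)⁴/32 = 2.90×10^-6 m⁴.
θ = (T/G)·Σ L_i/J_i = (58.61/16.2×10⁹)·(0.584/2.54×10^-6 + 0.717/1.32×10^-6 + 1.07/2.90×10^-6) = 4.142×10^-3 rad.

0.237°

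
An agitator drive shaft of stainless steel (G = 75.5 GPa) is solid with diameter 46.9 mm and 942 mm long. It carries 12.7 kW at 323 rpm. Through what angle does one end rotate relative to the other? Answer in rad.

0.00986 rad

ω = 2π·323/60 = 33.82 rad/s, so T = P/ω = 12.7×10³ / 33.82 = 375.5 N·m.
J = πd⁴/32 = π(0.0469)⁴/32 = 4.750×10^-7 m⁴.
θ = T·L/(G·J) = 375.5 × 0.942 / (75.5×10⁹ × 4.750×10^-7) = 9.862×10^-3 rad.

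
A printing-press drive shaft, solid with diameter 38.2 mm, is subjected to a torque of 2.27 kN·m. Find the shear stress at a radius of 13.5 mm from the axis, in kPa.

147000 kPa

J = πd⁴/32 = π(0.0382)⁴/32 = 2.091×10^-7 m⁴.
Shear stress varies linearly with radius: τ = T·r/J = 2270 × 0.0135 / 2.091×10^-7 = 1.466×10^8 Pa.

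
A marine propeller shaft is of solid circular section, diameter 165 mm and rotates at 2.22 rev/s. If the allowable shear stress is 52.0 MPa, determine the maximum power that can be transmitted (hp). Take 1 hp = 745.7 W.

858 hp

J = πd⁴/32 = π(0.165)⁴/32 = 7.277×10^-5 m⁴.
T_max = τ_allow·J/r = 5.20×10^7 × 7.277×10^-5 / 0.0825 = 45870 N·m.
ω = 2π·2.22 = 13.95 rad/s, so P_max = T_max·ω = 6.398×10^5 W.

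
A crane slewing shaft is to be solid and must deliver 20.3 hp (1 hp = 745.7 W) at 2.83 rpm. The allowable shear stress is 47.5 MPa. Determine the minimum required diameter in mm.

176 mm

ω = 2π·2.83/60 = 0.2964 rad/s, so T = P/ω = 20.3×745.7 / 0.2964 = 51080 N·m.
For a solid shaft τ_max = 16T/(πd³), so d = (16T/(π τ_allow))^(1/3) = (16·51080/(π·4.75×10^7))^(1/3) = 0.1763 m.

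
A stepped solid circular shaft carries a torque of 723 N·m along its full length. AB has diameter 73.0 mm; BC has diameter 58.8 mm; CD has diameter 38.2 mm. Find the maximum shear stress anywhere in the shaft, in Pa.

6.61e7 Pa

Under the same torque, τ_max = 16T/(πd³) is largest where d is smallest — segment CD (d = 38.2 mm).
τ_max = 16·723.0/(π·(0.0382)³) = 6.606×10^7 Pa.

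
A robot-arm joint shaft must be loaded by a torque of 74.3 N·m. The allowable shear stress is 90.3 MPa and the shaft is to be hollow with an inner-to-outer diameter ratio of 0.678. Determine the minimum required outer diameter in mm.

For a hollow shaft with d_i/d_o = 0.678: τ_max = 16T/(π d_o³ (1−k⁴)), so d_o = [16T/(π τ_allow (1−k⁴))]^(1/3) = [16·74.30/(π·9.03×10^7·0.7887)]^(1/3) = 0.01745 m.

17.4 mm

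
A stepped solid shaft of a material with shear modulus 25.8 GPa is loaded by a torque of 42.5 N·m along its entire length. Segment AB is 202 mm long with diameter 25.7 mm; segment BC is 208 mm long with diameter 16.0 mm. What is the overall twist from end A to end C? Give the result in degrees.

3.50°

J_AB = π(0.0257)⁴/32 = 4.28×10^-8 m⁴; J_BC = π(0.0160)⁴/32 = 6.43×10^-9 m⁴.
θ = (T/G)·Σ L_i/J_i = (42.50/25.8×10⁹)·(0.202/4.28×10^-8 + 0.208/6.43×10^-9) = 0.06102 rad.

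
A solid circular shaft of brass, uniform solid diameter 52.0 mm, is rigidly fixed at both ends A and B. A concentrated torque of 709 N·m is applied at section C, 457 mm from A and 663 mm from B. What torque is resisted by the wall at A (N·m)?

With uniform GJ and both ends fixed, compatibility θ_AC = θ_CB gives T_A·a = T_B·b, together with T_A + T_B = T₀.
T_A = T₀·b/(a+b) = 709.0·663/1120 = 419.7 N·m; T_B = 289.3 N·m.

420 N·m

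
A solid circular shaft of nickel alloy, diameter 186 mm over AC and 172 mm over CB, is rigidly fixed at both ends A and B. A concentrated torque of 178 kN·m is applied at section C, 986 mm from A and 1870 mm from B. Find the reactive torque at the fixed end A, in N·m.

128000 N·m

Compatibility: T_A·a/J_AC = T_B·b/J_CB with T_A + T_B = T₀.
J_AC = 1.18×10^-4 m⁴, J_CB = 8.59×10^-5 m⁴, so T_A = T₀·(J_AC/a)/((J_AC/a)+(J_CB/b)) = 128500 N·m, T_B = 49530 N·m.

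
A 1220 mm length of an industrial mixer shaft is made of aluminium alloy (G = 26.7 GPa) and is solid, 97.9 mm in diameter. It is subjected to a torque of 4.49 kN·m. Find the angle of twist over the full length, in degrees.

J = πd⁴/32 = π(0.0979)⁴/32 = 9.018×10^-6 m⁴.
θ = T·L/(G·J) = 4490 × 1.22 / (26.7×10⁹ × 9.018×10^-6) = 0.02275 rad.

1.30°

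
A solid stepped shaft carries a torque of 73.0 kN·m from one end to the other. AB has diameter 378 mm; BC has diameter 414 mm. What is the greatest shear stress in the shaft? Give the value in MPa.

Under the same torque, τ_max = 16T/(πd³) is largest where d is smallest — segment AB (d = 378 mm).
τ_max = 16·73000/(π·(0.378)³) = 6.884×10^6 Pa.

6.88 MPa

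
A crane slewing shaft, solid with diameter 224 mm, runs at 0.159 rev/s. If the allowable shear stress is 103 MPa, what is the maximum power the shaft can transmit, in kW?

J = πd⁴/32 = π(0.224)⁴/32 = 2.472×10^-4 m⁴.
T_max = τ_allow·J/r = 1.03×10^8 × 2.472×10^-4 / 0.112 = 227300 N·m.
ω = 2π·0.159 = 0.9990 rad/s, so P_max = T_max·ω = 2.271×10^5 W.

227 kW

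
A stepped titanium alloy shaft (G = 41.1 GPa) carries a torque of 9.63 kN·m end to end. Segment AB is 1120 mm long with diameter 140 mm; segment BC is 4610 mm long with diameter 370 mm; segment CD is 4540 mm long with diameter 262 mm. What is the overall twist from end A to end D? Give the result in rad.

J_AB = π(0.140)⁴/32 = 3.77×10^-5 m⁴; J_BC = π(0.370)⁴/32 = 1.84×10^-3 m⁴; J_CD = π(0.262)⁴/32 = 4.63×10^-4 m⁴.
θ = (T/G)·Σ L_i/J_i = (9630/41.1×10⁹)·(1.12/3.77×10^-5 + 4.61/1.84×10^-3 + 4.54/4.63×10^-4) = 9.845×10^-3 rad.

0.00984 rad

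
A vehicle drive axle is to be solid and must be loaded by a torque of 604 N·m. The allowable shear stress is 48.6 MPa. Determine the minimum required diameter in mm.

For a solid shaft τ_max = 16T/(πd³), so d = (16T/(π τ_allow))^(1/3) = (16·604.0/(π·4.86×10^7))^(1/3) = 0.03985 m.

39.9 mm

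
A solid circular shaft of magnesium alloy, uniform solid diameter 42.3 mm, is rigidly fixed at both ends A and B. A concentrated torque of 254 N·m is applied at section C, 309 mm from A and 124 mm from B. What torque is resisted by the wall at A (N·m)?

With uniform GJ and both ends fixed, compatibility θ_AC = θ_CB gives T_A·a = T_B·b, together with T_A + T_B = T₀.
T_A = T₀·b/(a+b) = 254.0·124/433.0 = 72.74 N·m; T_B = 181.3 N·m.

72.7 N·m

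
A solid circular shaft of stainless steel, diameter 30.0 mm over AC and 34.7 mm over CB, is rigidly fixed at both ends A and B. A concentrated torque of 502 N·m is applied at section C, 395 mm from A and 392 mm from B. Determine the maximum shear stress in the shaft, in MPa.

Compatibility: T_A·a/J_AC = T_B·b/J_CB with T_A + T_B = T₀.
J_AC = 7.95×10^-8 m⁴, J_CB = 1.42×10^-7 m⁴, so T_A = T₀·(J_AC/a)/((J_AC/a)+(J_CB/b)) = 179.1 N·m, T_B = 322.9 N·m.
τ in each portion: τ_AC = 3.38×10^7 Pa, τ_CB = 3.94×10^7 Pa; maximum is in CB.
τ_max = T_CB·r/J = 322.9·0.0174/1.42×10^-7 = 3.937×10^7 Pa.

39.4 MPa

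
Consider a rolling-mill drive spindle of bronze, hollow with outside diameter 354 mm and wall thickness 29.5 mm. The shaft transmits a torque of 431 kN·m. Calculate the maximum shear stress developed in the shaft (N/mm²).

J = π(d_o⁴ − d_i⁴)/32 = π(0.354⁴ − 0.295⁴)/32 = 7.982×10^-4 m⁴.
τ_max = T·r/J = 431000 × 0.177 / 7.982×10^-4 = 9.557×10^7 Pa.

95.6 N/mm²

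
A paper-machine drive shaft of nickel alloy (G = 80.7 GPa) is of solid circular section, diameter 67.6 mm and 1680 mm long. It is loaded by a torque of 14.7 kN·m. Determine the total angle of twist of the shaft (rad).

0.149 rad

J = πd⁴/32 = π(0.0676)⁴/32 = 2.050×10^-6 m⁴.
θ = T·L/(G·J) = 14700 × 1.68 / (80.7×10⁹ × 2.050×10^-6) = 0.1493 rad.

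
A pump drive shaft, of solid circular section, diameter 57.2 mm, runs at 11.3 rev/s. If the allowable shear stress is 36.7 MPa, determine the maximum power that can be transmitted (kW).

J = πd⁴/32 = π(0.0572)⁴/32 = 1.051×10^-6 m⁴.
T_max = τ_allow·J/r = 3.67×10^7 × 1.051×10^-6 / 0.0286 = 1349 N·m.
ω = 2π·11.3 = 71.00 rad/s, so P_max = T_max·ω = 9.575×10^4 W.

95.8 kW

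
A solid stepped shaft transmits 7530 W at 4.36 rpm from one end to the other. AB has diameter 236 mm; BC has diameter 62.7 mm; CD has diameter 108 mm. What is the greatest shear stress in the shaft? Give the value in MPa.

341 MPa

ω = 2π·4.36/60 = 0.4566 rad/s, so T = P/ω = 7530 / 0.4566 = 16490 N·m.
Under the same torque, τ_max = 16T/(πd³) is largest where d is smallest — segment BC (d = 62.7 mm).
τ_max = 16·16490/(π·(0.0627)³) = 3.408×10^8 Pa.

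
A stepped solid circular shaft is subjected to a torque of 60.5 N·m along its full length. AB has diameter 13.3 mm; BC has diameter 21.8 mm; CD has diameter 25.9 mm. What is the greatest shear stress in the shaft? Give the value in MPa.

Under the same torque, τ_max = 16T/(πd³) is largest where d is smallest — segment AB (d = 13.3 mm).
τ_max = 16·60.50/(π·(0.0133)³) = 1.310×10^8 Pa.

131 MPa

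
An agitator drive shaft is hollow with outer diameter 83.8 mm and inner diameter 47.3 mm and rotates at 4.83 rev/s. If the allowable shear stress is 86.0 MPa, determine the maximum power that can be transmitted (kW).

271 kW

J = π(d_o⁴ − d_i⁴)/32 = π(0.0838⁴ − 0.0473⁴)/32 = 4.350×10^-6 m⁴.
T_max = τ_allow·J/r = 8.60×10^7 × 4.350×10^-6 / 0.0419 = 8928 N·m.
ω = 2π·4.83 = 30.35 rad/s, so P_max = T_max·ω = 2.710×10^5 W.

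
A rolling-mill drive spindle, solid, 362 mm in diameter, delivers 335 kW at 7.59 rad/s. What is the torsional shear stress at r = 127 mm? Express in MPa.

ω = 7.59 rad/s, so T = P/ω = 335×10³ / 7.590 = 44140 N·m.
J = πd⁴/32 = π(0.362)⁴/32 = 1.686×10^-3 m⁴.
Shear stress varies linearly with radius: τ = T·r/J = 44140 × 0.127 / 1.686×10^-3 = 3.325×10^6 Pa.

3.32 MPa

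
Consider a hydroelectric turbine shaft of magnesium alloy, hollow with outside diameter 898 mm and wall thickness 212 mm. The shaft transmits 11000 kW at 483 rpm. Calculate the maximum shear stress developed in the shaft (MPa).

ω = 2π·483/60 = 50.58 rad/s, so T = P/ω = 11000×10³ / 50.58 = 217500 N·m.
J = π(d_o⁴ − d_i⁴)/32 = π(0.898⁴ − 0.474⁴)/32 = 0.05889 m⁴.
τ_max = T·r/J = 217500 × 0.449 / 0.05889 = 1.658×10^6 Pa.

1.66 MPa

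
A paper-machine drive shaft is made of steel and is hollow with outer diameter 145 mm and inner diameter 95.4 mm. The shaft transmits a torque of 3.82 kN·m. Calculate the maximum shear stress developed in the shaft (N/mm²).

7.85 N/mm²

J = π(d_o⁴ − d_i⁴)/32 = π(0.145⁴ − 0.0954⁴)/32 = 3.527×10^-5 m⁴.
τ_max = T·r/J = 3820 × 0.0725 / 3.527×10^-5 = 7.853×10^6 Pa.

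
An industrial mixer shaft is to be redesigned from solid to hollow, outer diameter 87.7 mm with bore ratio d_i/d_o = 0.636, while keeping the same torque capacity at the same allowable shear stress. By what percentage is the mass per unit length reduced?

32.9 %

Equal τ_max and T ⇒ the solid shaft needs d_s³ = d_o³(1−k⁴), so d_s = 87.7·(1−0.636⁴)^(1/3) = 82.63 mm.
Area ratio A_h/A_s = d_o²(1−k²)/d_s² = (1−k²)/(1−k⁴)^(2/3) = 0.6708.
Mass saving = 1 − 0.6708 = 32.9 %.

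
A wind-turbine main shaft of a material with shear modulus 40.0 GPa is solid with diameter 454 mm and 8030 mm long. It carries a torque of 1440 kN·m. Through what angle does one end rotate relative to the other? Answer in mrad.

J = πd⁴/32 = π(0.454)⁴/32 = 4.171×10^-3 m⁴.
θ = T·L/(G·J) = 1.440e6 × 8.03 / (40.0×10⁹ × 4.171×10^-3) = 0.06931 rad.

69.3 mrad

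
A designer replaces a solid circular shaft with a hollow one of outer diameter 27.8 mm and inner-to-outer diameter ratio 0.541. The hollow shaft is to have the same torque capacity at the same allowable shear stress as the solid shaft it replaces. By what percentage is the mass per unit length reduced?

Equal τ_max and T ⇒ the solid shaft needs d_s³ = d_o³(1−k⁴), so d_s = 27.8·(1−0.541⁴)^(1/3) = 26.98 mm.
Area ratio A_h/A_s = d_o²(1−k²)/d_s² = (1−k²)/(1−k⁴)^(2/3) = 0.7508.
Mass saving = 1 − 0.7508 = 24.9 %.

24.9 %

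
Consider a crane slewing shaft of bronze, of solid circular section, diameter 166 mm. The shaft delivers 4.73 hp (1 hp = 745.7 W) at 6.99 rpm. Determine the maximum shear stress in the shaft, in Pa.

ω = 2π·6.99/60 = 0.7320 rad/s, so T = P/ω = 4.73×745.7 / 0.7320 = 4819 N·m.
J = πd⁴/32 = π(0.166)⁴/32 = 7.455×10^-5 m⁴.
τ_max = T·r/J = 4819 × 0.0830 / 7.455×10^-5 = 5.365×10^6 Pa.

5.36e6 Pa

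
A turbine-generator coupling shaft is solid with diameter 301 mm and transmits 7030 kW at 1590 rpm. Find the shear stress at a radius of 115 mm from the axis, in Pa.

ω = 2π·1590/60 = 166.5 rad/s, so T = P/ω = 7030×10³ / 166.5 = 42220 N·m.
J = πd⁴/32 = π(0.301)⁴/32 = 8.059×10^-4 m⁴.
Shear stress varies linearly with radius: τ = T·r/J = 42220 × 0.115 / 8.059×10^-4 = 6.025×10^6 Pa.

6.03e6 Pa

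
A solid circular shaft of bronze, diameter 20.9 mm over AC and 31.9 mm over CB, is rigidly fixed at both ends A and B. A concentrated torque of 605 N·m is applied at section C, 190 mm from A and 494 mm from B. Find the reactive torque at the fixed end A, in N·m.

196 N·m

Compatibility: T_A·a/J_AC = T_B·b/J_CB with T_A + T_B = T₀.
J_AC = 1.87×10^-8 m⁴, J_CB = 1.02×10^-7 m⁴, so T_A = T₀·(J_AC/a)/((J_AC/a)+(J_CB/b)) = 196.0 N·m, T_B = 409.0 N·m.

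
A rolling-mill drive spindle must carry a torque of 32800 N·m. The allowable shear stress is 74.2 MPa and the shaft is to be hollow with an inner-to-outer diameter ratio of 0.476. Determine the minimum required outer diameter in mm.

For a hollow shaft with d_i/d_o = 0.476: τ_max = 16T/(π d_o³ (1−k⁴)), so d_o = [16T/(π τ_allow (1−k⁴))]^(1/3) = [16·32800/(π·7.42×10^7·0.9487)]^(1/3) = 0.1334 m.

133 mm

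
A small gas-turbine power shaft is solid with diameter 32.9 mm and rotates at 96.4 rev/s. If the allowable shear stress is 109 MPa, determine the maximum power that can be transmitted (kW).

J = πd⁴/32 = π(0.0329)⁴/32 = 1.150×10^-7 m⁴.
T_max = τ_allow·J/r = 1.09×10^8 × 1.150×10^-7 / 0.0164 = 762.2 N·m.
ω = 2π·96.4 = 605.7 rad/s, so P_max = T_max·ω = 4.616×10^5 W.

462 kW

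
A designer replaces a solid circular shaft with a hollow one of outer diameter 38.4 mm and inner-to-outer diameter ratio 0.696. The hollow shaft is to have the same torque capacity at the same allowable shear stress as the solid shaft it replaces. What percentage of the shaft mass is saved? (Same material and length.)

38.4 %

Equal τ_max and T ⇒ the solid shaft needs d_s³ = d_o³(1−k⁴), so d_s = 38.4·(1−0.696⁴)^(1/3) = 35.12 mm.
Area ratio A_h/A_s = d_o²(1−k²)/d_s² = (1−k²)/(1−k⁴)^(2/3) = 0.6162.
Mass saving = 1 − 0.6162 = 38.4 %.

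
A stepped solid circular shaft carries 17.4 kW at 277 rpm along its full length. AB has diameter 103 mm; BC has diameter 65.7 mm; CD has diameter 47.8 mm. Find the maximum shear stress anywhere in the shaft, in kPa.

ω = 2π·277/60 = 29.01 rad/s, so T = P/ω = 17.4×10³ / 29.01 = 599.8 N·m.
Under the same torque, τ_max = 16T/(πd³) is largest where d is smallest — segment CD (d = 47.8 mm).
τ_max = 16·599.8/(π·(0.0478)³) = 2.797×10^7 Pa.

28000 kPa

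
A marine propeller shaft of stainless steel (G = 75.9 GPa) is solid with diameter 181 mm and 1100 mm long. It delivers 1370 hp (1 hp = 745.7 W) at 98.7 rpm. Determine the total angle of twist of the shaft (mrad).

13.6 mrad

ω = 2π·98.7/60 = 10.34 rad/s, so T = P/ω = 1370×745.7 / 10.34 = 98840 N·m.
J = πd⁴/32 = π(0.181)⁴/32 = 1.054×10^-4 m⁴.
θ = T·L/(G·J) = 98840 × 1.10 / (75.9×10⁹ × 1.054×10^-4) = 0.01359 rad.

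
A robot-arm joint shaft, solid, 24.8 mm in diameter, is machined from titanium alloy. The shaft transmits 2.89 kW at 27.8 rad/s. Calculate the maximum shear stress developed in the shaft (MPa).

34.7 MPa

ω = 27.8 rad/s, so T = P/ω = 2.89×10³ / 27.80 = 104.0 N·m.
J = πd⁴/32 = π(0.0248)⁴/32 = 3.714×10^-8 m⁴.
τ_max = T·r/J = 104.0 × 0.0124 / 3.714×10^-8 = 3.471×10^7 Pa.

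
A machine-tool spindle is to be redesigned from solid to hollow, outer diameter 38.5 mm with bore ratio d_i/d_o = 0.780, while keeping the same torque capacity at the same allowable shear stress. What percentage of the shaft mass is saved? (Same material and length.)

Equal τ_max and T ⇒ the solid shaft needs d_s³ = d_o³(1−k⁴), so d_s = 38.5·(1−0.780⁴)^(1/3) = 33.00 mm.
Area ratio A_h/A_s = d_o²(1−k²)/d_s² = (1−k²)/(1−k⁴)^(2/3) = 0.5329.
Mass saving = 1 − 0.5329 = 46.7 %.

46.7 %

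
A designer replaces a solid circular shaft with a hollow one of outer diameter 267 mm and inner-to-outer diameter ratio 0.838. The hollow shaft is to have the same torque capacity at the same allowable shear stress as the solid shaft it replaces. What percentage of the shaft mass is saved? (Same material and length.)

Equal τ_max and T ⇒ the solid shaft needs d_s³ = d_o³(1−k⁴), so d_s = 267·(1−0.838⁴)^(1/3) = 212.9 mm.
Area ratio A_h/A_s = d_o²(1−k²)/d_s² = (1−k²)/(1−k⁴)^(2/3) = 0.4684.
Mass saving = 1 − 0.4684 = 53.2 %.

53.2 %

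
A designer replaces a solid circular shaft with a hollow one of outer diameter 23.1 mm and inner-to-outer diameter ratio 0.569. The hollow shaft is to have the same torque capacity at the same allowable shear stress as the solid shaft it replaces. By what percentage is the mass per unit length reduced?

Equal τ_max and T ⇒ the solid shaft needs d_s³ = d_o³(1−k⁴), so d_s = 23.1·(1−0.569⁴)^(1/3) = 22.26 mm.
Area ratio A_h/A_s = d_o²(1−k²)/d_s² = (1−k²)/(1−k⁴)^(2/3) = 0.7280.
Mass saving = 1 − 0.7280 = 27.2 %.

27.2 %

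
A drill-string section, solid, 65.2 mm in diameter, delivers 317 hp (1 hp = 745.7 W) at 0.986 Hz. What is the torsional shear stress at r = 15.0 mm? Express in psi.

46800 psi

ω = 2π·0.986 = 6.195 rad/s, so T = P/ω = 317×745.7 / 6.195 = 38160 N·m.
J = πd⁴/32 = π(0.0652)⁴/32 = 1.774×10^-6 m⁴.
Shear stress varies linearly with radius: τ = T·r/J = 38160 × 0.0150 / 1.774×10^-6 = 3.226×10^8 Pa.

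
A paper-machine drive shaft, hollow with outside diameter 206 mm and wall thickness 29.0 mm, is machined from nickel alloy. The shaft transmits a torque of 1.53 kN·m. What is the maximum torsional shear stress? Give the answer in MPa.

1.22 MPa

J = π(d_o⁴ − d_i⁴)/32 = π(0.206⁴ − 0.148⁴)/32 = 1.297×10^-4 m⁴.
τ_max = T·r/J = 1530 × 0.103 / 1.297×10^-4 = 1.215×10^6 Pa.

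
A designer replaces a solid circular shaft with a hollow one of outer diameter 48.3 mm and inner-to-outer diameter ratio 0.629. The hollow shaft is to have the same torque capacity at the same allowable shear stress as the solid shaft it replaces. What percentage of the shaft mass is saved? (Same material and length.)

32.3 %

Equal τ_max and T ⇒ the solid shaft needs d_s³ = d_o³(1−k⁴), so d_s = 48.3·(1−0.629⁴)^(1/3) = 45.64 mm.
Area ratio A_h/A_s = d_o²(1−k²)/d_s² = (1−k²)/(1−k⁴)^(2/3) = 0.6770.
Mass saving = 1 − 0.6770 = 32.3 %.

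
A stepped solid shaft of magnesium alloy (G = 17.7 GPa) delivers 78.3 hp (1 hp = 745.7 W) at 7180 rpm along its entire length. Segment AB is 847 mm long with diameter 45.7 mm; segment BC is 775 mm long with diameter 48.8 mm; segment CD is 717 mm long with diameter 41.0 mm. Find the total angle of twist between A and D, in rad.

0.0261 rad

ω = 2π·7180/60 = 751.9 rad/s, so T = P/ω = 78.3×745.7 / 751.9 = 77.66 N·m.
J_AB = π(0.0457)⁴/32 = 4.28×10^-7 m⁴; J_BC = π(0.0488)⁴/32 = 5.57×10^-7 m⁴; J_CD = π(0.0410)⁴/32 = 2.77×10^-7 m⁴.
θ = (T/G)·Σ L_i/J_i = (77.66/17.7×10⁹)·(0.847/4.28×10^-7 + 0.775/5.57×10^-7 + 0.717/2.77×10^-7) = 0.02612 rad.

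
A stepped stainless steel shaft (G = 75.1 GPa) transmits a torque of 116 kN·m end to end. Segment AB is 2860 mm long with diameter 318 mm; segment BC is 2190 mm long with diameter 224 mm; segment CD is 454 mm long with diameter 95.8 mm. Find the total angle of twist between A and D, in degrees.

J_AB = π(0.318)⁴/32 = 1.00×10^-3 m⁴; J_BC = π(0.224)⁴/32 = 2.47×10^-4 m⁴; J_CD = π(0.0958)⁴/32 = 8.27×10^-6 m⁴.
θ = (T/G)·Σ L_i/J_i = (116000/75.1×10⁹)·(2.86/1.00×10^-3 + 2.19/2.47×10^-4 + 0.454/8.27×10^-6) = 0.1029 rad.

5.90°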